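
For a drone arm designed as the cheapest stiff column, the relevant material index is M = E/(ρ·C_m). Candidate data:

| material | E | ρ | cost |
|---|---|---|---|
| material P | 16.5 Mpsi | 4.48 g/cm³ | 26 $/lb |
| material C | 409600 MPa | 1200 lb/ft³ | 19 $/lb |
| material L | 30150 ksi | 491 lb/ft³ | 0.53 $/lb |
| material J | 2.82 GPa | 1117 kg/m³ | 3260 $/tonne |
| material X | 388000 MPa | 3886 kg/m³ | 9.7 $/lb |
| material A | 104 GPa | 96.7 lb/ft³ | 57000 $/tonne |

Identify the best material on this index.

Normalizing units and computing the index:
  material P: E = 113.8 GPa, ρ = 4480 kg/m³, cost = 57.32 $/kg
  material C: E = 409.6 GPa, ρ = 19220 kg/m³, cost = 41.89 $/kg
  material L: E = 207.9 GPa, ρ = 7865 kg/m³, cost = 1.168 $/kg
  material J: E = 2.820 GPa, ρ = 1117 kg/m³, cost = 3.260 $/kg
  material X: E = 388.0 GPa, ρ = 3886 kg/m³, cost = 21.38 $/kg
  material A: E = 104.0 GPa, ρ = 1549 kg/m³, cost = 57.00 $/kg
  material L: M = 22.6 MN·m per $
  material X: M = 4.67 MN·m per $
  material A: M = 1.18 MN·m per $
  material J: M = 0.774 MN·m per $
  material C: M = 0.509 MN·m per $
  material P: M = 0.443 MN·m per $
Highest index: material L.

material L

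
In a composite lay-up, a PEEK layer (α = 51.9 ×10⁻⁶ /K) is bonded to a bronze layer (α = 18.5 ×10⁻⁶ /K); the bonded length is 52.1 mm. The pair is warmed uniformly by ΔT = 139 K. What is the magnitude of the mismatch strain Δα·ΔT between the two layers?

4.64×10⁻³

Δα = |51.9 − 18.5|×10⁻⁶/K = 33.4×10⁻⁶/K.
Mismatch strain = Δα·ΔT = 33.4×10⁻⁶ × 139.0 = 4.64×10⁻³.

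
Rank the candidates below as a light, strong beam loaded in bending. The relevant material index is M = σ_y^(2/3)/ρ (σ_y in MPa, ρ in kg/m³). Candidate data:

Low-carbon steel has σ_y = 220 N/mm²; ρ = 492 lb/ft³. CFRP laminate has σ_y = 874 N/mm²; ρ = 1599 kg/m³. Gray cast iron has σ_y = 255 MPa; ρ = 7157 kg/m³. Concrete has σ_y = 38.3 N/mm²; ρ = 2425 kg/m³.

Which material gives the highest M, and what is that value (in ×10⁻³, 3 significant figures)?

CFRP laminate, M = 57.2×10⁻³

Convert each candidate to consistent units, then evaluate M:
  low-carbon steel: σ_y = 220.0 MPa, ρ = 7881 kg/m³
  CFRP laminate: σ_y = 874.0 MPa, ρ = 1599 kg/m³
  gray cast iron: σ_y = 255.0 MPa, ρ = 7157 kg/m³
  concrete: σ_y = 38.30 MPa, ρ = 2425 kg/m³
  CFRP laminate: M = 57.2×10⁻³
  gray cast iron: M = 5.62×10⁻³
  concrete: M = 4.69×10⁻³
  low-carbon steel: M = 4.62×10⁻³
Highest index: CFRP laminate.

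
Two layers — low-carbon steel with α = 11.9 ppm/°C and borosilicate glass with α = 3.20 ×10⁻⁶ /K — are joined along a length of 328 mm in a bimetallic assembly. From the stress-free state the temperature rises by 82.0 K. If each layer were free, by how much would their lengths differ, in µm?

Δα = |11.9 − 3.20|×10⁻⁶/K = 8.70×10⁻⁶/K.
ΔL_mismatch = Δα·L·ΔT = 8.70×10⁻⁶ × 328.0 mm × 82.0 K = 234 µm.

234 µm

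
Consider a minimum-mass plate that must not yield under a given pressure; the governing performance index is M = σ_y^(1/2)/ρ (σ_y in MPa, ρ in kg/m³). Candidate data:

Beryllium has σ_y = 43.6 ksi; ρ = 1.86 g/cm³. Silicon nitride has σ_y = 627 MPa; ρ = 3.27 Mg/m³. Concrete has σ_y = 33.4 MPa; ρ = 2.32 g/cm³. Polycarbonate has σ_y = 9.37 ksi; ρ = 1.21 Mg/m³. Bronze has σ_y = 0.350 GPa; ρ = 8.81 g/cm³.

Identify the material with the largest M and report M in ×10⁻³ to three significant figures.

In SI units:
  beryllium: σ_y = 300.6 MPa, ρ = 1860 kg/m³
  silicon nitride: σ_y = 627.0 MPa, ρ = 3270 kg/m³
  concrete: σ_y = 33.40 MPa, ρ = 2320 kg/m³
  polycarbonate: σ_y = 64.60 MPa, ρ = 1210 kg/m³
  bronze: σ_y = 350.0 MPa, ρ = 8810 kg/m³
  beryllium: M = 9.32×10⁻³
  silicon nitride: M = 7.66×10⁻³
  polycarbonate: M = 6.64×10⁻³
  concrete: M = 2.49×10⁻³
  bronze: M = 2.12×10⁻³
Highest index: beryllium.

beryllium, M = 9.32×10⁻³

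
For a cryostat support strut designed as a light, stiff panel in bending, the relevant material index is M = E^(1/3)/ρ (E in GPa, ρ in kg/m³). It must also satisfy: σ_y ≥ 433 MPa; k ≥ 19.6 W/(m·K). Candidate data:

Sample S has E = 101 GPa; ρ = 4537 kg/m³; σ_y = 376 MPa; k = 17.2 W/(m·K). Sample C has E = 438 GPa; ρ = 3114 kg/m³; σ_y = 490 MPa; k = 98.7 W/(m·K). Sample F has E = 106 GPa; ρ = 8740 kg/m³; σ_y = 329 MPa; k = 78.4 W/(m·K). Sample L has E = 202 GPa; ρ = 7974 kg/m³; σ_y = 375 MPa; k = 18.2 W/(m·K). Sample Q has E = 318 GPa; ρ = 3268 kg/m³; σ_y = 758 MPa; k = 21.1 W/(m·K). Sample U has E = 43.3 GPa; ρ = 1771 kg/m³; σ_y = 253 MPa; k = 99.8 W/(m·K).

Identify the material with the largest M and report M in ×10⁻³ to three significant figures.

Screen on constraints: σ_y ≥ 433 MPa; k ≥ 19.6 W/(m·K). Survivors: sample C, sample Q.
Per-candidate index values:
  sample C: M = 2.44×10⁻³
  sample Q: M = 2.09×10⁻³
The maximum is for sample C.

sample C, M = 2.44×10⁻³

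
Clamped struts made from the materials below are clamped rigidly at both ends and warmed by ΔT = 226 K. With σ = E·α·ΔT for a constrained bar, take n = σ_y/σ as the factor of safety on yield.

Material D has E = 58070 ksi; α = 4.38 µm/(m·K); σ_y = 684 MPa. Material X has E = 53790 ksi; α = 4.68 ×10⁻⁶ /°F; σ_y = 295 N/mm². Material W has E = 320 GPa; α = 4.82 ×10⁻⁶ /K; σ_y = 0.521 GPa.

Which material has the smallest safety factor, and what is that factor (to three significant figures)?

In consistent units (E in GPa, α in ×10⁻⁶/K, σ_y in MPa):
  material D: E = 400.4, α = 4.38, σ_y = 684.0 → σ = 396 MPa, n = 1.73
  material X: E = 370.9, α = 8.42, σ_y = 295.0 → σ = 706 MPa, n = 0.418
  material W: E = 320.0, α = 4.82, σ_y = 521.0 → σ = 349 MPa, n = 1.49
Smallest n: material X with n = 0.418.

material X, n = 0.418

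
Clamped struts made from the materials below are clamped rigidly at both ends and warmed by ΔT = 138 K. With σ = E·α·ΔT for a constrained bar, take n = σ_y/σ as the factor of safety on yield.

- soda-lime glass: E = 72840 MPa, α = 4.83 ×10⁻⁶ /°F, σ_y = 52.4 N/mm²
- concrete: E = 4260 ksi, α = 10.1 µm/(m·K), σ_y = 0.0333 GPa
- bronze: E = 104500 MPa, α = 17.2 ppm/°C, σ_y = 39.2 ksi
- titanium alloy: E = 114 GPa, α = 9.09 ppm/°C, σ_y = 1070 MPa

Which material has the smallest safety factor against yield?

soda-lime glass

Converting E to GPa, α to ×10⁻⁶/K, σ_y to MPa, then σ and n for each:
  soda-lime glass: E = 72.84, α = 8.69, σ_y = 52.40 → σ = 87.4 MPa, n = 0.600
  concrete: E = 29.37, α = 10.1, σ_y = 33.30 → σ = 40.9 MPa, n = 0.813
  bronze: E = 104.5, α = 17.2, σ_y = 270.3 → σ = 248 MPa, n = 1.09
  titanium alloy: E = 114.0, α = 9.09, σ_y = 1070 → σ = 143 MPa, n = 7.48
The minimum is soda-lime glass at n = 0.600.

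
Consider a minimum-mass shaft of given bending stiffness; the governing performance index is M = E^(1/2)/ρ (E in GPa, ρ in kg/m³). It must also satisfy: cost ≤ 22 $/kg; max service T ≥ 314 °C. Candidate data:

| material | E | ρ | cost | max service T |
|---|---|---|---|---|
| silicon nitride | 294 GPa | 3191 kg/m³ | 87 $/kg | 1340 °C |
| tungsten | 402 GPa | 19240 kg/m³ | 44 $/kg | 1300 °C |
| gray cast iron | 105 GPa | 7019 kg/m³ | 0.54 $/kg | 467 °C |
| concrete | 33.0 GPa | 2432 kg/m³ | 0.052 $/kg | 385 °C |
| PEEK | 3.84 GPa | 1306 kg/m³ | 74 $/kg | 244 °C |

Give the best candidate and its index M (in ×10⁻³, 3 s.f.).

concrete, M = 2.36×10⁻³

Screen on constraints: cost ≤ 22 $/kg; max service T ≥ 314 °C. Survivors: gray cast iron, concrete.
Evaluate M for each candidate:
  concrete: M = 2.36×10⁻³
  gray cast iron: M = 1.46×10⁻³
Concrete has the largest M.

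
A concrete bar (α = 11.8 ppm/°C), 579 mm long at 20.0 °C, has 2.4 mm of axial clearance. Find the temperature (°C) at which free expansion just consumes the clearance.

371 °C

α·L₀·ΔT = 2.4 mm ⇒ ΔT = 2.4 / (11.8×10⁻⁶ × 579.0) = 351.3 K.
T = 20.0 + 351.3 = 371.3 °C.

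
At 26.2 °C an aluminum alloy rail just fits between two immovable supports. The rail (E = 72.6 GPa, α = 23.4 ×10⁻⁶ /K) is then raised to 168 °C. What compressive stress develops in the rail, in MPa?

ΔT = 141.8 K. Constrained thermal stress σ = E·α·ΔT = 72.60×10³ MPa × 23.4×10⁻⁶ × 141.8 = 241 MPa (compressive).

241 MPa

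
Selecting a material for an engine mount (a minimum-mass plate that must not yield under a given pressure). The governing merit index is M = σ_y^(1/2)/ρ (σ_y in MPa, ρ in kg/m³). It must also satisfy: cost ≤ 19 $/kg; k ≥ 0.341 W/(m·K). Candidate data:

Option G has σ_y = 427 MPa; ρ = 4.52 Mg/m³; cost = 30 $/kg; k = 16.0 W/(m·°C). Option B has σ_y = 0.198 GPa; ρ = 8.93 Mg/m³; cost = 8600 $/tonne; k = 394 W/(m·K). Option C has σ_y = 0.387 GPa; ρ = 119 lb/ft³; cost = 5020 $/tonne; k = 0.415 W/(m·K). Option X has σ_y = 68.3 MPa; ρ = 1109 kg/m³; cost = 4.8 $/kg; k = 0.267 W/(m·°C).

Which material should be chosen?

option C

Screen on constraints: cost ≤ 19 $/kg; k ≥ 0.341 W/(m·K). Survivors: option B, option C.
After converting to SI:
  option B: σ_y = 198.0 MPa, ρ = 8930 kg/m³
  option C: σ_y = 387.0 MPa, ρ = 1906 kg/m³
  option C: M = 10.3×10⁻³
  option B: M = 1.58×10⁻³
Option C has the largest M.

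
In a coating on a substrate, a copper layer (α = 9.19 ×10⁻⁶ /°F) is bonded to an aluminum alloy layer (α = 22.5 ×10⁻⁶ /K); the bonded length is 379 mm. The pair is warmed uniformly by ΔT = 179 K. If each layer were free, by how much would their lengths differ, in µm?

copper: α = 9.19×10⁻⁶/°F × 9/5 = 16.5×10⁻⁶/K.
Δα = |16.5 − 22.5|×10⁻⁶/K = 5.96×10⁻⁶/K.
ΔL_mismatch = Δα·L·ΔT = 5.96×10⁻⁶ × 379.0 mm × 179.0 K = 404 µm.

404 µm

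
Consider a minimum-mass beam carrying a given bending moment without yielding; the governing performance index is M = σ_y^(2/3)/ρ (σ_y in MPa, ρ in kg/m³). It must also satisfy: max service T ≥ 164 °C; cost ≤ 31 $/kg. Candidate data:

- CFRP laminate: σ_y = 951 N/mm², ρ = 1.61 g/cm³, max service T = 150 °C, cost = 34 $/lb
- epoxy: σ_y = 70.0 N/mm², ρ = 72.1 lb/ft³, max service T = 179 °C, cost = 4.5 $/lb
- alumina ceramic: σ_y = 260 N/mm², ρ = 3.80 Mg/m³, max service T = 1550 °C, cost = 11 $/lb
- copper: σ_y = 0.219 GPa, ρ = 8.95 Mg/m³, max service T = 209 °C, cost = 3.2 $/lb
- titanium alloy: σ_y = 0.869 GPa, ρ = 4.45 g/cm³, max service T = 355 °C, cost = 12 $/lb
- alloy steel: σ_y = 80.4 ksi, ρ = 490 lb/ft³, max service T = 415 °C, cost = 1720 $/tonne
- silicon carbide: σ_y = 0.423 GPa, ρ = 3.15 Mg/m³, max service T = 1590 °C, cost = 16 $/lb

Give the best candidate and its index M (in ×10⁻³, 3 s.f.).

titanium alloy, M = 20.5×10⁻³

Screen on constraints: max service T ≥ 164 °C; cost ≤ 31 $/kg. Survivors: epoxy, alumina ceramic, copper, titanium alloy, alloy steel.
In SI units:
  epoxy: σ_y = 70.00 MPa, ρ = 1155 kg/m³
  alumina ceramic: σ_y = 260.0 MPa, ρ = 3800 kg/m³
  copper: σ_y = 219.0 MPa, ρ = 8950 kg/m³
  titanium alloy: σ_y = 869.0 MPa, ρ = 4450 kg/m³
  alloy steel: σ_y = 554.3 MPa, ρ = 7849 kg/m³
  titanium alloy: M = 20.5×10⁻³
  epoxy: M = 14.7×10⁻³
  alumina ceramic: M = 10.7×10⁻³
  alloy steel: M = 8.60×10⁻³
  copper: M = 4.06×10⁻³
The maximum is for titanium alloy.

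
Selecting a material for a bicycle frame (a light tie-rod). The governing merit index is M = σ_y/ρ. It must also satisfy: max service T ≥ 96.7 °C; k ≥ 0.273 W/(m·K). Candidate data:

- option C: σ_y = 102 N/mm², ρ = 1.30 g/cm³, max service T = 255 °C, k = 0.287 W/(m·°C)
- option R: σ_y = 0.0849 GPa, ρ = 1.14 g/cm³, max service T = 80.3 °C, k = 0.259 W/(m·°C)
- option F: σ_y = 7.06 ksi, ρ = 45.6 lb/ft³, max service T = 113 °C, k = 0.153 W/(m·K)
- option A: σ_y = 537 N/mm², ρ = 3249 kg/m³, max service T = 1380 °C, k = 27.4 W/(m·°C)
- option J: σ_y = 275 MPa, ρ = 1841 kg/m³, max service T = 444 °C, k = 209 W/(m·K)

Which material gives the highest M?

option A

Screen on constraints: max service T ≥ 96.7 °C; k ≥ 0.273 W/(m·K). Survivors: option C, option A, option J.
After converting to SI:
  option C: σ_y = 102.0 MPa, ρ = 1300 kg/m³
  option A: σ_y = 537.0 MPa, ρ = 3249 kg/m³
  option J: σ_y = 275.0 MPa, ρ = 1841 kg/m³
  option A: M = 165 kN·m/kg
  option J: M = 149 kN·m/kg
  option C: M = 78.5 kN·m/kg
Highest index: option A.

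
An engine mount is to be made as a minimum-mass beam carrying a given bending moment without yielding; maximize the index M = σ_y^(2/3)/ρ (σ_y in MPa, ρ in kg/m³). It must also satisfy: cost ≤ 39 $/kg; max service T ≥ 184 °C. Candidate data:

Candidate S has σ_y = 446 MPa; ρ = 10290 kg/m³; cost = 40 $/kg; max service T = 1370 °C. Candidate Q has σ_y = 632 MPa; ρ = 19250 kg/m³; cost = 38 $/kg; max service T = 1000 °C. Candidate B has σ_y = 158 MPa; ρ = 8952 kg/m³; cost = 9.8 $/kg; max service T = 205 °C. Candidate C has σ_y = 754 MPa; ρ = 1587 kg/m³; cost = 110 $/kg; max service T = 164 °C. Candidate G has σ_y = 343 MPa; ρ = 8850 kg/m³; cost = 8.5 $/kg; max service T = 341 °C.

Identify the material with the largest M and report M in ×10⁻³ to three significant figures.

Screen on constraints: cost ≤ 39 $/kg; max service T ≥ 184 °C. Survivors: candidate Q, candidate B, candidate G.
Evaluate M for each candidate:
  candidate G: M = 5.54×10⁻³
  candidate Q: M = 3.83×10⁻³
  candidate B: M = 3.26×10⁻³
Candidate G has the largest M.

candidate G, M = 5.54×10⁻³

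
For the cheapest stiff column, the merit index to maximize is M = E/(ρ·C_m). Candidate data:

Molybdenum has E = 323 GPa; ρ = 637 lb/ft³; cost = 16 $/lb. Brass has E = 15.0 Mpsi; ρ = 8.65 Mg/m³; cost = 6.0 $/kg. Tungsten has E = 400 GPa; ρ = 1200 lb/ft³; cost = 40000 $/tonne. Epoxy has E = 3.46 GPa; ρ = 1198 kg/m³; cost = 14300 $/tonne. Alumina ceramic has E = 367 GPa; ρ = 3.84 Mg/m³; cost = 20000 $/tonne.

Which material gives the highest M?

alumina ceramic

Normalizing units and computing the index:
  molybdenum: E = 323.0 GPa, ρ = 10200 kg/m³, cost = 35.27 $/kg
  brass: E = 103.4 GPa, ρ = 8650 kg/m³, cost = 6.000 $/kg
  tungsten: E = 400.0 GPa, ρ = 19220 kg/m³, cost = 40.00 $/kg
  epoxy: E = 3.460 GPa, ρ = 1198 kg/m³, cost = 14.30 $/kg
  alumina ceramic: E = 367.0 GPa, ρ = 3840 kg/m³, cost = 20.00 $/kg
  alumina ceramic: M = 4.78 MN·m per $
  brass: M = 1.99 MN·m per $
  molybdenum: M = 0.897 MN·m per $
  tungsten: M = 0.520 MN·m per $
  epoxy: M = 0.202 MN·m per $
Alumina ceramic ranks first.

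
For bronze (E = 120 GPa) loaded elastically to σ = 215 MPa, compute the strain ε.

ε = σ/E = 215 / 120000 = 1.79×10⁻³.

1.79×10⁻³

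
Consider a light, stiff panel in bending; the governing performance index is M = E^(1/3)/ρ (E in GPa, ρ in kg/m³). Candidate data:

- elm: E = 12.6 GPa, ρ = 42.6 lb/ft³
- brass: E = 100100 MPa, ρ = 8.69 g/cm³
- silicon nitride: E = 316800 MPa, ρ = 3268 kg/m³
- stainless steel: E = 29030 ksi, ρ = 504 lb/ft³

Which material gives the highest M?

Convert each candidate to consistent units, then evaluate M:
  elm: E = 12.60 GPa, ρ = 682.4 kg/m³
  brass: E = 100.1 GPa, ρ = 8690 kg/m³
  silicon nitride: E = 316.8 GPa, ρ = 3268 kg/m³
  stainless steel: E = 200.2 GPa, ρ = 8073 kg/m³
  elm: M = 3.41×10⁻³
  silicon nitride: M = 2.09×10⁻³
  stainless steel: M = 0.725×10⁻³
  brass: M = 0.534×10⁻³
Highest index: elm.

elm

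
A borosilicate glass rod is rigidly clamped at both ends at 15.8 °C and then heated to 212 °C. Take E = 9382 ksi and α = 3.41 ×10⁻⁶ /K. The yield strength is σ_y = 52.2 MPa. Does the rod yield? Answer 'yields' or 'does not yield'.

does not yield

E = 9382 ksi = 64.69 GPa.
ΔT = 196.2 K. Constrained thermal stress σ = E·α·ΔT = 64.69×10³ MPa × 3.41×10⁻⁶ × 196.2 = 43.3 MPa (compressive).
Compare to σ_y = 52.2 MPa: σ < σ_y, so it does not yield.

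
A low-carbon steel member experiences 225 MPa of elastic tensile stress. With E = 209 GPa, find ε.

1.08×10⁻³

ε = σ/E = 225 / 209000 = 1.08×10⁻³.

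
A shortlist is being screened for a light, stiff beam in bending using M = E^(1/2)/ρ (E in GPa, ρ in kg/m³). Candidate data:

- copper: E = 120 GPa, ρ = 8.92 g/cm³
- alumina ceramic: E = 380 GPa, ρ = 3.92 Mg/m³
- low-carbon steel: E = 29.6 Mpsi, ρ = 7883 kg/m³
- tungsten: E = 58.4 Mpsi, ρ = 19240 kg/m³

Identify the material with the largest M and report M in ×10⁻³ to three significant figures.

Putting every candidate on a common basis:
  copper: E = 120.0 GPa, ρ = 8920 kg/m³
  alumina ceramic: E = 380.0 GPa, ρ = 3920 kg/m³
  low-carbon steel: E = 204.1 GPa, ρ = 7883 kg/m³
  tungsten: E = 402.7 GPa, ρ = 19240 kg/m³
  alumina ceramic: M = 4.97×10⁻³
  low-carbon steel: M = 1.81×10⁻³
  copper: M = 1.23×10⁻³
  tungsten: M = 1.04×10⁻³
Alumina ceramic has the largest M.

alumina ceramic, M = 4.97×10⁻³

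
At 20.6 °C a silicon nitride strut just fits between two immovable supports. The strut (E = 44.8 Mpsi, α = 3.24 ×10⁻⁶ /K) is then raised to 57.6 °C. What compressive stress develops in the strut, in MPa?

37.0 MPa

E = 44.8 Mpsi = 308.9 GPa.
ΔT = 37.00 K. Constrained thermal stress σ = E·α·ΔT = 308.9×10³ MPa × 3.24×10⁻⁶ × 37.00 = 37.0 MPa (compressive).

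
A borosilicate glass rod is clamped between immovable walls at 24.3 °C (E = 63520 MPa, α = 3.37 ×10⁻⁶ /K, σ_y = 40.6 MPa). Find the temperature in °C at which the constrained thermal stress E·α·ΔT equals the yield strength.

214 °C

E = 63520 MPa = 63.52 GPa.
E·α·ΔT = 40.60 MPa ⇒ ΔT = 40.60 / (63.52×10³ × 3.37×10⁻⁶) = 189.7 K.
T = 24.3 + 189.7 = 214.0 °C.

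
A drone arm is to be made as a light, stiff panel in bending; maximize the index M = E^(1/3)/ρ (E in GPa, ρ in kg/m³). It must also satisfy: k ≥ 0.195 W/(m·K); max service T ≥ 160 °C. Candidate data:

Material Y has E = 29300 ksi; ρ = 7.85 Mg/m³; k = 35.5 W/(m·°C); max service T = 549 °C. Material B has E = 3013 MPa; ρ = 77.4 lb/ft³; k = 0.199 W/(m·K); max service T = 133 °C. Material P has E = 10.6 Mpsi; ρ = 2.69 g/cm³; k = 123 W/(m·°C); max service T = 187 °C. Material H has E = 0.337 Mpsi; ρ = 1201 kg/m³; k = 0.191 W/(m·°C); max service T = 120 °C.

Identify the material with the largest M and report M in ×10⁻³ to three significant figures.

Screen on constraints: k ≥ 0.195 W/(m·K); max service T ≥ 160 °C. Survivors: material Y, material P.
In SI units:
  material Y: E = 202.0 GPa, ρ = 7850 kg/m³
  material P: E = 73.08 GPa, ρ = 2690 kg/m³
  material P: M = 1.55×10⁻³
  material Y: M = 0.747×10⁻³
The maximum is for material P.

material P, M = 1.55×10⁻³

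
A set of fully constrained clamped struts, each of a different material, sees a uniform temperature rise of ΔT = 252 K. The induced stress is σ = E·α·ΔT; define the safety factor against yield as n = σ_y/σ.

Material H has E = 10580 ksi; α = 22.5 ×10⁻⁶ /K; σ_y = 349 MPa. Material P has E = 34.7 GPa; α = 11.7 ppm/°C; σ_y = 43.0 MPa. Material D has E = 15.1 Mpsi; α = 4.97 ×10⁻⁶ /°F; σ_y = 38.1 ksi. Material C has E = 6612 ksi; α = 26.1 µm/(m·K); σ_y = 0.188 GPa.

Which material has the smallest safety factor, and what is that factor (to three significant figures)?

material P, n = 0.420

With everything in SI (GPa, ×10⁻⁶/K, MPa):
  material H: E = 72.95, α = 22.5, σ_y = 349.0 → σ = 414 MPa, n = 0.844
  material P: E = 34.70, α = 11.7, σ_y = 43.00 → σ = 102 MPa, n = 0.420
  material D: E = 104.1, α = 8.95, σ_y = 262.7 → σ = 235 MPa, n = 1.12
  material C: E = 45.59, α = 26.1, σ_y = 188.0 → σ = 300 MPa, n = 0.627
The minimum is material P at n = 0.420.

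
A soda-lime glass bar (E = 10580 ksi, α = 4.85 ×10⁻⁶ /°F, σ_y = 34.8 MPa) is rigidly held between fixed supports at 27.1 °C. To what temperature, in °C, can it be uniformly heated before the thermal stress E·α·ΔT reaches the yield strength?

81.7 °C

E = 10580 ksi = 72.95 GPa.
α = 4.85×10⁻⁶/°F × 9/5 = 8.73×10⁻⁶/K.
E·α·ΔT = 34.80 MPa ⇒ ΔT = 34.80 / (72.95×10³ × 8.73×10⁻⁶) = 54.65 K.
T = 27.1 + 54.65 = 81.75 °C.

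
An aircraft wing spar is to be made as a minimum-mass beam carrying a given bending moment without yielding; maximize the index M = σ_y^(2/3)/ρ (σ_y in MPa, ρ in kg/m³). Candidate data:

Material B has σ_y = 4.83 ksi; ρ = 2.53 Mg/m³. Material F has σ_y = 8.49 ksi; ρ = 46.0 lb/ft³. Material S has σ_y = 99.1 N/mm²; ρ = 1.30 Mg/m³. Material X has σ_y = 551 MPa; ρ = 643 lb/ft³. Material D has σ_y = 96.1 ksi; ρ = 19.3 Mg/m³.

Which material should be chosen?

After converting to SI:
  material B: σ_y = 33.30 MPa, ρ = 2530 kg/m³
  material F: σ_y = 58.54 MPa, ρ = 736.8 kg/m³
  material S: σ_y = 99.10 MPa, ρ = 1300 kg/m³
  material X: σ_y = 551.0 MPa, ρ = 10300 kg/m³
  material D: σ_y = 662.6 MPa, ρ = 19300 kg/m³
  material F: M = 20.5×10⁻³
  material S: M = 16.5×10⁻³
  material X: M = 6.53×10⁻³
  material B: M = 4.09×10⁻³
  material D: M = 3.94×10⁻³
The maximum is for material F.

material F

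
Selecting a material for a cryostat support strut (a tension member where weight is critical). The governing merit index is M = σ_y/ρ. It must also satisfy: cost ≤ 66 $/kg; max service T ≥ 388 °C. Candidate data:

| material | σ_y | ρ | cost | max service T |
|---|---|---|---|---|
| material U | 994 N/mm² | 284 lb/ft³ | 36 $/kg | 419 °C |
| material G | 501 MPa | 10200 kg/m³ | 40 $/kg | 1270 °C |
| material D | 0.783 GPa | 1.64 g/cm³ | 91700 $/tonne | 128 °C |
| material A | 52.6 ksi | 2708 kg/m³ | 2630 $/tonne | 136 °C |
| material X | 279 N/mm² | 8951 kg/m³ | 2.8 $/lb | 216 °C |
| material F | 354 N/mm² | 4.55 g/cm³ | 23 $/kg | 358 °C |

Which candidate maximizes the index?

material U

Screen on constraints: cost ≤ 66 $/kg; max service T ≥ 388 °C. Survivors: material U, material G.
Normalizing units and computing the index:
  material U: σ_y = 994.0 MPa, ρ = 4549 kg/m³
  material G: σ_y = 501.0 MPa, ρ = 10200 kg/m³
  material U: M = 218 kN·m/kg
  material G: M = 49.1 kN·m/kg
Material U has the largest M.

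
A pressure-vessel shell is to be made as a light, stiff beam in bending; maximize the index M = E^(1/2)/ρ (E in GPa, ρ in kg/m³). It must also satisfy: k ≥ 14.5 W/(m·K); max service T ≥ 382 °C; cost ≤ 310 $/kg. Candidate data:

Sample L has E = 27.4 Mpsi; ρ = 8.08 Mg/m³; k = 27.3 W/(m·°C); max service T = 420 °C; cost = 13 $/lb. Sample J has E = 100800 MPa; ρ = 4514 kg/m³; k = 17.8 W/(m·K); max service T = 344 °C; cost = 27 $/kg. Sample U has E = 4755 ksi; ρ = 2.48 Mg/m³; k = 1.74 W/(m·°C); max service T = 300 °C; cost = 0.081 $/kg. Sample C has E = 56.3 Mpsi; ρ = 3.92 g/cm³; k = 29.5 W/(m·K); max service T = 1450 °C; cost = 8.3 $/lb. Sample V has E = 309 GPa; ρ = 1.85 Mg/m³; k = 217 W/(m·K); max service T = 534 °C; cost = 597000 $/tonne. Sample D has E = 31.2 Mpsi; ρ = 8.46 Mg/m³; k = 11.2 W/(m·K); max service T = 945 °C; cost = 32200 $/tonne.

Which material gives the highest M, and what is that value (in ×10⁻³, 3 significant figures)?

sample C, M = 5.03×10⁻³

Screen on constraints: k ≥ 14.5 W/(m·K); max service T ≥ 382 °C; cost ≤ 310 $/kg. Survivors: sample L, sample C.
Convert each candidate to consistent units, then evaluate M:
  sample L: E = 188.9 GPa, ρ = 8080 kg/m³
  sample C: E = 388.2 GPa, ρ = 3920 kg/m³
  sample C: M = 5.03×10⁻³
  sample L: M = 1.70×10⁻³
Highest index: sample C.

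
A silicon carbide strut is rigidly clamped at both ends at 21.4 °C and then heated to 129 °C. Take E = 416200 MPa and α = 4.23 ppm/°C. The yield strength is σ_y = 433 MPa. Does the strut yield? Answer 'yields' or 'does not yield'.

does not yield

E = 416200 MPa = 416.2 GPa.
ΔT = 107.6 K. Constrained thermal stress σ = E·α·ΔT = 416.2×10³ MPa × 4.23×10⁻⁶ × 107.6 = 189 MPa (compressive).
Compare to σ_y = 433 MPa: σ < σ_y, so it does not yield.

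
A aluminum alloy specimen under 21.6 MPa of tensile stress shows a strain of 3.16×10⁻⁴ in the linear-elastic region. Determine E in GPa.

68.4 GPa

E = σ/ε = 21.6 MPa / 3.16×10⁻⁴ = 68350 MPa = 68.4 GPa.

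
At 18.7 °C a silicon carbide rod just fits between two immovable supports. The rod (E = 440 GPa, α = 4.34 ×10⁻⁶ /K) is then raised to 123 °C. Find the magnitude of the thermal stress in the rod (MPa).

199 MPa

ΔT = 104.3 K. Constrained thermal stress σ = E·α·ΔT = 440.0×10³ MPa × 4.34×10⁻⁶ × 104.3 = 199 MPa (compressive).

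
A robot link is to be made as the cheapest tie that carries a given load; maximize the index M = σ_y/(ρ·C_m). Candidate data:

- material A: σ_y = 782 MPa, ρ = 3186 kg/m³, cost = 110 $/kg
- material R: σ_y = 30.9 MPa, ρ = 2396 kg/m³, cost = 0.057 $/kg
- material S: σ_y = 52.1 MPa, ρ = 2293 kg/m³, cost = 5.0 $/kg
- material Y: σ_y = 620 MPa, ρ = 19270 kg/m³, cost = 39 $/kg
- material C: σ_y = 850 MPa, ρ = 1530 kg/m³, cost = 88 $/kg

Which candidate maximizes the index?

material R

Evaluate M for each candidate:
  material R: M = 226 kN·m per $
  material C: M = 6.31 kN·m per $
  material S: M = 4.54 kN·m per $
  material A: M = 2.23 kN·m per $
  material Y: M = 0.825 kN·m per $
The maximum is for material R.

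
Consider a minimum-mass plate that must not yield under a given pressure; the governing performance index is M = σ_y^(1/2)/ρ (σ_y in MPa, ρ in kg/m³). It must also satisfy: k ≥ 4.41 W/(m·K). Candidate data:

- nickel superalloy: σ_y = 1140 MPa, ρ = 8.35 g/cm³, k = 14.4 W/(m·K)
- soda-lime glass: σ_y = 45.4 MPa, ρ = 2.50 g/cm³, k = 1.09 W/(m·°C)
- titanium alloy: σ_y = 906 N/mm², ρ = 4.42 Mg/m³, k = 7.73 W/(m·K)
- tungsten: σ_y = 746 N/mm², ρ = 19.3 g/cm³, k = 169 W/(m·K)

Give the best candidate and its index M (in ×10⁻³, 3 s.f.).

Screen on constraints: k ≥ 4.41 W/(m·K). Survivors: nickel superalloy, titanium alloy, tungsten.
Putting every candidate on a common basis:
  nickel superalloy: σ_y = 1140 MPa, ρ = 8350 kg/m³
  titanium alloy: σ_y = 906.0 MPa, ρ = 4420 kg/m³
  tungsten: σ_y = 746.0 MPa, ρ = 19300 kg/m³
  titanium alloy: M = 6.81×10⁻³
  nickel superalloy: M = 4.04×10⁻³
  tungsten: M = 1.42×10⁻³
Titanium alloy has the largest M.

titanium alloy, M = 6.81×10⁻³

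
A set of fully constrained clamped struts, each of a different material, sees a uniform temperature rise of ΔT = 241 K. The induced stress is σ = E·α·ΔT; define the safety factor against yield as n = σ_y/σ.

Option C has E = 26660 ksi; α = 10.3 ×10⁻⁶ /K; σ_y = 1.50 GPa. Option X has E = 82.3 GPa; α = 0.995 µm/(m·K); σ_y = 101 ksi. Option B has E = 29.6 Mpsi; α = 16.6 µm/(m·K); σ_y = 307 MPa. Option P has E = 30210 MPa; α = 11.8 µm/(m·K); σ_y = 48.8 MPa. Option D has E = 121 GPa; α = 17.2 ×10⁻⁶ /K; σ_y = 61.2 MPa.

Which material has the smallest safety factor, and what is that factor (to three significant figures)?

Converting E to GPa, α to ×10⁻⁶/K, σ_y to MPa, then σ and n for each:
  option C: E = 183.8, α = 10.3, σ_y = 1500 → σ = 456 MPa, n = 3.29
  option X: E = 82.30, α = 0.995, σ_y = 696.4 → σ = 19.7 MPa, n = 35.3
  option B: E = 204.1, α = 16.6, σ_y = 307.0 → σ = 816 MPa, n = 0.376
  option P: E = 30.21, α = 11.8, σ_y = 48.80 → σ = 85.9 MPa, n = 0.568
  option D: E = 121.0, α = 17.2, σ_y = 61.20 → σ = 502 MPa, n = 0.122
The minimum is option D at n = 0.122.

option D, n = 0.122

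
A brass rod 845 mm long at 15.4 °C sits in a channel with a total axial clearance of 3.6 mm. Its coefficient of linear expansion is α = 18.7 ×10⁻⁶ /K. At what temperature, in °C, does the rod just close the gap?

α·L₀·ΔT = 3.6 mm ⇒ ΔT = 3.6 / (18.7×10⁻⁶ × 845.0) = 227.8 K.
T = 15.4 + 227.8 = 243.2 °C.

243 °C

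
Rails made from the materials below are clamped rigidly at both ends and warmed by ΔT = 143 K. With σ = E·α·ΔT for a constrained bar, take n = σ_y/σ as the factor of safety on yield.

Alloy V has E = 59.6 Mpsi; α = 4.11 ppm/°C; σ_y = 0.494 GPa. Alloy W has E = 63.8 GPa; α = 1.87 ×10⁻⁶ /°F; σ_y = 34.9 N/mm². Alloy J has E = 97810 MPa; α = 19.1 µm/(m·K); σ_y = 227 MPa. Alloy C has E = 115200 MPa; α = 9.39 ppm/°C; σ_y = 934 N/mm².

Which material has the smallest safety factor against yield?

With everything in SI (GPa, ×10⁻⁶/K, MPa):
  alloy V: E = 410.9, α = 4.11, σ_y = 494.0 → σ = 242 MPa, n = 2.05
  alloy W: E = 63.80, α = 3.37, σ_y = 34.90 → σ = 30.7 MPa, n = 1.14
  alloy J: E = 97.81, α = 19.1, σ_y = 227.0 → σ = 267 MPa, n = 0.850
  alloy C: E = 115.2, α = 9.39, σ_y = 934.0 → σ = 155 MPa, n = 6.04
Alloy J has the lowest safety factor, n = 0.850.

alloy J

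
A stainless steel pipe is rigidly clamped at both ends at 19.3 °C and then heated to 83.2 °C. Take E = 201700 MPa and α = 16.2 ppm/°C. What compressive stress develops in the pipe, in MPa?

E = 201700 MPa = 201.7 GPa.
ΔT = 63.90 K. Constrained thermal stress σ = E·α·ΔT = 201.7×10³ MPa × 16.2×10⁻⁶ × 63.90 = 209 MPa (compressive).

209 MPa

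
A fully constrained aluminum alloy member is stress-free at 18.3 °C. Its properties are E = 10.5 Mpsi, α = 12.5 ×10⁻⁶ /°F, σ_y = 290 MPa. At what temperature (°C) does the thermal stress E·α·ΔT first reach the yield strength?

E = 10.5 Mpsi = 72.39 GPa.
α = 12.5×10⁻⁶/°F × 9/5 = 22.5×10⁻⁶/K.
E·α·ΔT = 290.0 MPa ⇒ ΔT = 290.0 / (72.39×10³ × 22.5×10⁻⁶) = 178.0 K.
T = 18.3 + 178.0 = 196.3 °C.

196 °C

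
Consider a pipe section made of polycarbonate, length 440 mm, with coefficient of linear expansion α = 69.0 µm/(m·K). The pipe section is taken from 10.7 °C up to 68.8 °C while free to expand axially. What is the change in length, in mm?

ΔT = 68.8 − 10.7 = 58.10 K.
ΔL = α·L₀·ΔT = 69.0×10⁻⁶ × 440 mm × 58.10 K = 1.76 mm.

1.76 mm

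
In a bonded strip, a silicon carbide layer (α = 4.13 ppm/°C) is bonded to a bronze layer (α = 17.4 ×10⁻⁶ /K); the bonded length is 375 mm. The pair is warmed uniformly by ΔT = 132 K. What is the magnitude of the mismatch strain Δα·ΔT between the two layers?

1.75×10⁻³

Δα = |4.13 − 17.4|×10⁻⁶/K = 13.3×10⁻⁶/K.
Mismatch strain = Δα·ΔT = 13.3×10⁻⁶ × 132.0 = 1.75×10⁻³.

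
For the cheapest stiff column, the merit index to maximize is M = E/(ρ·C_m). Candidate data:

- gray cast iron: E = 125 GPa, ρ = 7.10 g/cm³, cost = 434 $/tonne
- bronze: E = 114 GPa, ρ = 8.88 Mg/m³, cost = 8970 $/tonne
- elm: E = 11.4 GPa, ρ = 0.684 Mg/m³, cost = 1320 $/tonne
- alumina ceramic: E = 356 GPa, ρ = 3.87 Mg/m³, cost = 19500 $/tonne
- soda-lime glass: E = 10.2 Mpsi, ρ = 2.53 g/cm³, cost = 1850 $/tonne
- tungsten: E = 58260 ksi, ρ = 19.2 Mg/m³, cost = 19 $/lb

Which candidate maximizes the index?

After converting to SI:
  gray cast iron: E = 125.0 GPa, ρ = 7100 kg/m³, cost = 0.4340 $/kg
  bronze: E = 114.0 GPa, ρ = 8880 kg/m³, cost = 8.970 $/kg
  elm: E = 11.40 GPa, ρ = 684.0 kg/m³, cost = 1.320 $/kg
  alumina ceramic: E = 356.0 GPa, ρ = 3870 kg/m³, cost = 19.50 $/kg
  soda-lime glass: E = 70.33 GPa, ρ = 2530 kg/m³, cost = 1.850 $/kg
  tungsten: E = 401.7 GPa, ρ = 19200 kg/m³, cost = 41.89 $/kg
  gray cast iron: M = 40.6 MN·m per $
  soda-lime glass: M = 15.0 MN·m per $
  elm: M = 12.6 MN·m per $
  alumina ceramic: M = 4.72 MN·m per $
  bronze: M = 1.43 MN·m per $
  tungsten: M = 0.499 MN·m per $
Highest index: gray cast iron.

gray cast iron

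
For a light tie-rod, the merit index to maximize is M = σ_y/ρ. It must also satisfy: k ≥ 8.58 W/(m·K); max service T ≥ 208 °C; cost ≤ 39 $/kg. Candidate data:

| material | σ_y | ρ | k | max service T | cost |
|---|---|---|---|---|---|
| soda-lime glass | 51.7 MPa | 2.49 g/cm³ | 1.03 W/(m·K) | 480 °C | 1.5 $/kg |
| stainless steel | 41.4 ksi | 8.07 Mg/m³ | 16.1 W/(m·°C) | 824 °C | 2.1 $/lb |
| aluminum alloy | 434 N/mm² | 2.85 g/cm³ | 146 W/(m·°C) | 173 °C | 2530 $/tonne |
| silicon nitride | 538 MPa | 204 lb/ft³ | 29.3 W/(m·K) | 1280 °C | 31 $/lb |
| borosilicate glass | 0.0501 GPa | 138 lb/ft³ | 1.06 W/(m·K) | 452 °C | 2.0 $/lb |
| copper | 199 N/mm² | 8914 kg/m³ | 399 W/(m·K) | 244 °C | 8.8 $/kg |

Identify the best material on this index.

Screen on constraints: k ≥ 8.58 W/(m·K); max service T ≥ 208 °C; cost ≤ 39 $/kg. Survivors: stainless steel, copper.
In SI units:
  stainless steel: σ_y = 285.4 MPa, ρ = 8070 kg/m³
  copper: σ_y = 199.0 MPa, ρ = 8914 kg/m³
  stainless steel: M = 35.4 kN·m/kg
  copper: M = 22.3 kN·m/kg
Stainless steel ranks first.

stainless steel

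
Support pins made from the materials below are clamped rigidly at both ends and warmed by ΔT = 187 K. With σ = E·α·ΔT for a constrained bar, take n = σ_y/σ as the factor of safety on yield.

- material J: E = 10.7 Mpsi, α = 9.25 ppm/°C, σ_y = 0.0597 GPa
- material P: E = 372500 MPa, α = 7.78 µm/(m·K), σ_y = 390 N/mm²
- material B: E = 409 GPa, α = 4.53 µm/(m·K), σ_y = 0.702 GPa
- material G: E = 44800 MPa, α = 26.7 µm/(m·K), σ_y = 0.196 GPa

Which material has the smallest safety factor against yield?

Converting E to GPa, α to ×10⁻⁶/K, σ_y to MPa, then σ and n for each:
  material J: E = 73.77, α = 9.25, σ_y = 59.70 → σ = 128 MPa, n = 0.468
  material P: E = 372.5, α = 7.78, σ_y = 390.0 → σ = 542 MPa, n = 0.720
  material B: E = 409.0, α = 4.53, σ_y = 702.0 → σ = 346 MPa, n = 2.03
  material G: E = 44.80, α = 26.7, σ_y = 196.0 → σ = 224 MPa, n = 0.876
The minimum is material J at n = 0.468.

material J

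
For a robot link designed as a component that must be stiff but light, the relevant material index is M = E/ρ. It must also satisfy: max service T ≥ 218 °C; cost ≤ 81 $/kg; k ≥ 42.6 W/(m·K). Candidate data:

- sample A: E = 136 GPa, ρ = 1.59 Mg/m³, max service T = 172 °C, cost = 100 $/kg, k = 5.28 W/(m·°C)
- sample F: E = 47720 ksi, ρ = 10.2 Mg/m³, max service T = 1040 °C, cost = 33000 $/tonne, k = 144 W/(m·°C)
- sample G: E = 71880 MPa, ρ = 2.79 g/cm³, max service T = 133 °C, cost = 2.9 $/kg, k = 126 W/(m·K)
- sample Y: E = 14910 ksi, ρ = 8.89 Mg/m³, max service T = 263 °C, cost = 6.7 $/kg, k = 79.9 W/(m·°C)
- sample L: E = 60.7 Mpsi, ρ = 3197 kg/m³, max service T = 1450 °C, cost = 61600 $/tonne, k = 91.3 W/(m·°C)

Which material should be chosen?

sample L

Screen on constraints: max service T ≥ 218 °C; cost ≤ 81 $/kg; k ≥ 42.6 W/(m·K). Survivors: sample F, sample Y, sample L.
Putting every candidate on a common basis:
  sample F: E = 329.0 GPa, ρ = 10200 kg/m³
  sample Y: E = 102.8 GPa, ρ = 8890 kg/m³
  sample L: E = 418.5 GPa, ρ = 3197 kg/m³
  sample L: M = 131 MN·m/kg
  sample F: M = 32.3 MN·m/kg
  sample Y: M = 11.6 MN·m/kg
Sample L ranks first.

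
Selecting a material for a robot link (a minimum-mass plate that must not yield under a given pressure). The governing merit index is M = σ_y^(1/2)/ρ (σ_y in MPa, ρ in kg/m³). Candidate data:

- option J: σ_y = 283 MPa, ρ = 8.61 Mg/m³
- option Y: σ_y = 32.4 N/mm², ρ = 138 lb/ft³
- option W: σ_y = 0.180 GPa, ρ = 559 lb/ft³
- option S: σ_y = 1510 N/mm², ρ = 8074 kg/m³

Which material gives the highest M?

Putting every candidate on a common basis:
  option J: σ_y = 283.0 MPa, ρ = 8610 kg/m³
  option Y: σ_y = 32.40 MPa, ρ = 2211 kg/m³
  option W: σ_y = 180.0 MPa, ρ = 8954 kg/m³
  option S: σ_y = 1510 MPa, ρ = 8074 kg/m³
  option S: M = 4.81×10⁻³
  option Y: M = 2.57×10⁻³
  option J: M = 1.95×10⁻³
  option W: M = 1.50×10⁻³
Highest index: option S.

option S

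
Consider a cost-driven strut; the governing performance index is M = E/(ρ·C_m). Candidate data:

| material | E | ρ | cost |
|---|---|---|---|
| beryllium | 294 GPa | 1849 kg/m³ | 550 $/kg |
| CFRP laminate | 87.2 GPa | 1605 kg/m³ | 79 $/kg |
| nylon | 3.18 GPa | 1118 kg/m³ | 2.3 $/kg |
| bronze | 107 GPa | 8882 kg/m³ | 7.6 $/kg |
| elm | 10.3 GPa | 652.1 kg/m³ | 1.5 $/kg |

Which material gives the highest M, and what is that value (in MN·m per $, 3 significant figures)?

elm, M = 10.5 MN·m per $

Evaluate M for each candidate:
  elm: M = 10.5 MN·m per $
  bronze: M = 1.59 MN·m per $
  nylon: M = 1.24 MN·m per $
  CFRP laminate: M = 0.688 MN·m per $
  beryllium: M = 0.289 MN·m per $
The maximum is for elm.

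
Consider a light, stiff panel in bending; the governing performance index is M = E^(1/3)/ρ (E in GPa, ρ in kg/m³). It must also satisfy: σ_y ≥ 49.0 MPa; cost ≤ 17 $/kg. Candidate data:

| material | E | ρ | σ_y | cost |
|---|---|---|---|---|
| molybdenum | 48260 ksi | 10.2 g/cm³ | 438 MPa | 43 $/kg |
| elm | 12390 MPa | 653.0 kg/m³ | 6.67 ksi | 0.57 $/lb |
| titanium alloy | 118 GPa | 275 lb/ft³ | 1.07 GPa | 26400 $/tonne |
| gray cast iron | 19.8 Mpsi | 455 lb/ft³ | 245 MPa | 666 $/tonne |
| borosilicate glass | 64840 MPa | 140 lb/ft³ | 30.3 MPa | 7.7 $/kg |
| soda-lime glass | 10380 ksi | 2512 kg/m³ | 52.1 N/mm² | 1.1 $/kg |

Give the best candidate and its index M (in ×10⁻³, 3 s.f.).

soda-lime glass, M = 1.65×10⁻³

Screen on constraints: σ_y ≥ 49.0 MPa; cost ≤ 17 $/kg. Survivors: gray cast iron, soda-lime glass.
Normalizing units and computing the index:
  gray cast iron: E = 136.5 GPa, ρ = 7288 kg/m³
  soda-lime glass: E = 71.57 GPa, ρ = 2512 kg/m³
  soda-lime glass: M = 1.65×10⁻³
  gray cast iron: M = 0.706×10⁻³
The maximum is for soda-lime glass.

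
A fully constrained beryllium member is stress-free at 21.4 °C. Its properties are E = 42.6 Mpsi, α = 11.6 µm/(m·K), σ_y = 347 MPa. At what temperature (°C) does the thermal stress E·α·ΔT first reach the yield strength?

E = 42.6 Mpsi = 293.7 GPa.
E·α·ΔT = 347.0 MPa ⇒ ΔT = 347.0 / (293.7×10³ × 11.6×10⁻⁶) = 101.8 K.
T = 21.4 + 101.8 = 123.2 °C.

123 °C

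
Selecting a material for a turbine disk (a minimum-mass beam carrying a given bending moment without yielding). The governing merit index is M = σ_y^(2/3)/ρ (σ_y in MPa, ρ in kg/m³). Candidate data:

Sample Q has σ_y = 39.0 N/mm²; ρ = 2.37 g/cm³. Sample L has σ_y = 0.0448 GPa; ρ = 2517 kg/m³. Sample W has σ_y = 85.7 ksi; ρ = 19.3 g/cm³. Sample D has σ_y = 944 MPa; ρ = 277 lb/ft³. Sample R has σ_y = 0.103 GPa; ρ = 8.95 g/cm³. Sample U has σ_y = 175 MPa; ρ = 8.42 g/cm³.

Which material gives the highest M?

sample D

Convert each candidate to consistent units, then evaluate M:
  sample Q: σ_y = 39.00 MPa, ρ = 2370 kg/m³
  sample L: σ_y = 44.80 MPa, ρ = 2517 kg/m³
  sample W: σ_y = 590.9 MPa, ρ = 19300 kg/m³
  sample D: σ_y = 944.0 MPa, ρ = 4437 kg/m³
  sample R: σ_y = 103.0 MPa, ρ = 8950 kg/m³
  sample U: σ_y = 175.0 MPa, ρ = 8420 kg/m³
  sample D: M = 21.7×10⁻³
  sample L: M = 5.01×10⁻³
  sample Q: M = 4.85×10⁻³
  sample U: M = 3.72×10⁻³
  sample W: M = 3.65×10⁻³
  sample R: M = 2.46×10⁻³
Sample D has the largest M.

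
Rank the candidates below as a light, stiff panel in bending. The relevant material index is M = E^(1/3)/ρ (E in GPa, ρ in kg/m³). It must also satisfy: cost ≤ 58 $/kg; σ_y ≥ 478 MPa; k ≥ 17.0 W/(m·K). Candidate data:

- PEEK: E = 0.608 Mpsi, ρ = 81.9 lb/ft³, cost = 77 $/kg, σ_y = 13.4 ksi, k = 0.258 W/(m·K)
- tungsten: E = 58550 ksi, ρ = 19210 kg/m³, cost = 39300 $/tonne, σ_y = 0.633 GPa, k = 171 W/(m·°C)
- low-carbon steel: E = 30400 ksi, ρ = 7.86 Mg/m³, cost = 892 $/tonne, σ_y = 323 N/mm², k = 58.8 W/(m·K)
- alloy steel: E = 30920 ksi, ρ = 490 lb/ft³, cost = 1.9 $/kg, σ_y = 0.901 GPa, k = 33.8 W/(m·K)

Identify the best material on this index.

alloy steel

Screen on constraints: cost ≤ 58 $/kg; σ_y ≥ 478 MPa; k ≥ 17.0 W/(m·K). Survivors: tungsten, alloy steel.
In SI units:
  tungsten: E = 403.7 GPa, ρ = 19210 kg/m³
  alloy steel: E = 213.2 GPa, ρ = 7849 kg/m³
  alloy steel: M = 0.761×10⁻³
  tungsten: M = 0.385×10⁻³
Alloy steel ranks first.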